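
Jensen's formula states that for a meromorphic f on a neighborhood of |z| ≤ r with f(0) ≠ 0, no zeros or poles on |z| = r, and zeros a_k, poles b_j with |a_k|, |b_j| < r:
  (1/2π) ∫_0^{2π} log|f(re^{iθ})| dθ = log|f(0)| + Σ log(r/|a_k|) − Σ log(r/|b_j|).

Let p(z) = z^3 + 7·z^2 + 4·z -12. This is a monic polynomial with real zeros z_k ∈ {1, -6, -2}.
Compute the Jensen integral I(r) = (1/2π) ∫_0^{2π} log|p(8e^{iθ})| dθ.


Zeros: -6, -2, 1; r = 8.
Inside |z| < r: -6, -2, 1. Outside (|z| ≥ r): ∅.
p(0) = -12, so log|p(0)| = log(12) = 2.4849.
Apply Jensen: I(r) = log|p(0)| + Σ_k log(r/|z_k|), summed over zeros inside |z| < r.
  log(r/|z_k|) for z_k = 1: log(8/1) = 2.0794
  log(r/|z_k|) for z_k = -6: log(8/6) = 0.2877
  log(r/|z_k|) for z_k = -2: log(8/2) = 1.3863
Sum over inside zeros: 3.7534.
I(r) = log|p(0)| + (inside sum) = 2.4849 + 3.7534 = 6.2383.
Closed form (all zeros inside, monic): I(r) = n·log(r) = 3·log(8) = 6.2383. ✓

I(r) ≈ 6.2383.


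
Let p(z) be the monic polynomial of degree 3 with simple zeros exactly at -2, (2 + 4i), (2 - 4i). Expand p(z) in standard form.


The polynomial is p(z) = ∏_{α ∈ S} (z − α), where S = {-2, (2 + 4i), (2 - 4i)}.
Expanding the product yields: p(z) = z^3 -2·z^2 + 12·z + 40.
Note conjugate pairs combine to real quadratics: (z − (2+4i))(z − (2−4i)) = z² − 4z + 20.
The resulting polynomial has degree 3 and real coefficients as required.

p(z) = z^3 -2·z^2 + 12·z + 40.


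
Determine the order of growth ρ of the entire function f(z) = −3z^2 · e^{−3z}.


M(r) = max_{|z|=r} |-3|·|z|^2·|e^{−3z}| = 3·r^2 · e^{3r^1} (the factors attain their maxima compatibly on |z|=r). Then log M(r) = log 3 + 2·log r + 3r^1, dominated by the last term, so log log M(r) ~ 1·log r. The polynomial factor -3z^2 contributes only a log r term and does not affect the order. ρ = 1.
Therefore ρ = 1.

Order ρ = 1.


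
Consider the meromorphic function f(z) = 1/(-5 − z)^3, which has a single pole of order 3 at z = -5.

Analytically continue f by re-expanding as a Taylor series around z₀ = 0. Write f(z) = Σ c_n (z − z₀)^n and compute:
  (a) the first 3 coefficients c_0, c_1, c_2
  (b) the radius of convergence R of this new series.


Let w = z − z₀, so z = z₀ + w.
Then -5 − z = -5 − (z₀ + w) = (-5 − z₀) − w = -5 − w.
f(z) = 1/(-5 − w)^3 = (1/(-5)^3) · (1 − w/(-5))^{−3}.
By the binomial series (1−u)^{−3} = Σ_{n≥0} C(n+2, 2) u^n for |u|<1, with u = w/(-5):
  c_n = C(n+2, 2) / (-5)^(n+3).
  c_0 = 1/(-5)^3 = -1/125.
  c_1 = 3/(-5)^4 = 3/625.
  c_2 = 6/(-5)^5 = -6/3125.
The series is valid for |w/d| < 1, i.e. |z − z₀| < |d|.
Radius of convergence: R = |-5 − z₀| = |-5| = 5 (distance from z₀ to the singularity z = -5).

c_0 = -1/125, c_1 = 3/625, c_2 = -6/3125; R = 5.


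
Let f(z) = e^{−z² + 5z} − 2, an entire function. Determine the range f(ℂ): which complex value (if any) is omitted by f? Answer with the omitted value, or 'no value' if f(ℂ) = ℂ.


Little Picard bounds the complement of f(ℂ) to at most one point.
The exponent g(z) = −z² + 5z is a nonconstant polynomial, hence surjective onto ℂ. So e^{g(z)} takes every value in {e^w : w ∈ ℂ} = ℂ ∖ {0}. Adding -2 shifts the range to ℂ ∖ {-2}. f omits exactly -2.

Omitted value: -2.


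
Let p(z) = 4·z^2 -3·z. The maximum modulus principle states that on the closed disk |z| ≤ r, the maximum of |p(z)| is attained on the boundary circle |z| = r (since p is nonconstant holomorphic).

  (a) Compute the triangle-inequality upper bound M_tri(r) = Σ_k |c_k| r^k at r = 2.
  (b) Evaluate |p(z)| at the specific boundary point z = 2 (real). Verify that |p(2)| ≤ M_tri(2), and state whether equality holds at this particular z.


Coefficients: c_0 = 0, c_1 = -3, c_2 = 4. Radius r = 2.
Part (a). Triangle bound: M_tri(r) = Σ_k |c_k| r^k
  = |0|·2^0 + |-3|·2^1 + |4|·2^2
  = 0 + 6 + 16 = 22.
This bounds M(r) := max_{|z|=r} |p(z)| from above; equality holds iff all terms c_k z^k can be made to align in phase at a single z on |z|=r.
Part (b). At z = 2 (real, on the circle |z| = r):
  p(2) = (0)·2^0 + (-3)·2^1 + (4)·2^2 = 10.
  |p(2)| = 10.
Check: |p(2)| = 10 ≤ 22 = M_tri(2). ✓ Equality does not hold at z = 2 (the coefficients have mixed signs, so the terms do not all align in phase there).

M_tri(2) = 22; |p(2)| = 10; equality at z=2: no.


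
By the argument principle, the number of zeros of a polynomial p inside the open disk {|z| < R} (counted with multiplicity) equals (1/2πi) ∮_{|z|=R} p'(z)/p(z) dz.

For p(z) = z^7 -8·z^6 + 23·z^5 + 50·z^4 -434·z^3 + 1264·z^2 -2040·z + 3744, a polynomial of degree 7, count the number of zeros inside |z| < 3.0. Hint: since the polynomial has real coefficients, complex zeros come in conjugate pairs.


The zeros of p are: (0 + 2i), (0 - 2i), (3 + 3i), (3 - 3i), -4, (3 + 2i), (3 - 2i).
Their magnitudes are: 2, 2, 4.243, 4.243, 4, 3.606, 3.606.
Zeros with |z| < R = 3.0: (0 + 2i), (0 - 2i).
Count = 2.
By the argument principle, (1/2πi) ∮_{|z|=R} p'(z)/p(z) dz equals exactly this count.

Number of zeros inside |z| < 3.0: 2.


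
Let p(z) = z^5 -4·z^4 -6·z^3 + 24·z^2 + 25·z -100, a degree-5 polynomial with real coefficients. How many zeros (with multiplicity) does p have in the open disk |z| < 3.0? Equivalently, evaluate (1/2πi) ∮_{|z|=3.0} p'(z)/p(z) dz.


The zeros of p are: 4, (-2 + 1i), (-2 - 1i), (2 + 1i), (2 - 1i).
Their magnitudes are: 4, 2.236, 2.236, 2.236, 2.236.
Zeros with |z| < R = 3.0: (-2 + 1i), (-2 - 1i), (2 + 1i), (2 - 1i).
Count = 4.
By the argument principle, (1/2πi) ∮_{|z|=R} p'(z)/p(z) dz equals exactly this count.

Number of zeros inside |z| < 3.0: 4.


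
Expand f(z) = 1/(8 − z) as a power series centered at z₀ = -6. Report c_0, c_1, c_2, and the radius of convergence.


Let w = z − z₀, so z = z₀ + w.
Then 8 − z = 8 − (z₀ + w) = (8 − z₀) − w = 14 − w.
f(z) = 1/(14 − w) = (1/(14)) · 1/(1 − w/(14)) = Σ_{n≥0} w^n / (14)^(n+1).
So c_n = 1/(14)^(n+1):
  c_0 = 1/(14)^1 = 1/14.
  c_1 = 1/(14)^2 = 1/196.
  c_2 = 1/(14)^3 = 1/2744.
The series is valid for |w/d| < 1, i.e. |z − z₀| < |d|.
Radius of convergence: R = |8 − z₀| = |14| = 14 (distance from z₀ to the singularity z = 8).

c_0 = 1/14, c_1 = 1/196, c_2 = 1/2744; R = 14.


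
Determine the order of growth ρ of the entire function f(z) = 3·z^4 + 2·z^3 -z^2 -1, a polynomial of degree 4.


|f(z)| ≤ Σ|c_k|·r^k = O(r^4) as r → ∞. Polynomial growth is O(e^{r^ε}) for every ε > 0 (since r^4/e^{r^ε} → 0), so ρ ≤ ε for all ε > 0, i.e. ρ = 0. Every nonconstant polynomial has order 0.
Therefore ρ = 0.

Order ρ = 0.


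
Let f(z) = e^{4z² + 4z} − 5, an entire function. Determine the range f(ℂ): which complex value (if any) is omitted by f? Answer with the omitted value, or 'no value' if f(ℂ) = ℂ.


Little Picard bounds the complement of f(ℂ) to at most one point.
The exponent g(z) = 4z² + 4z is a nonconstant polynomial, hence surjective onto ℂ. So e^{g(z)} takes every value in {e^w : w ∈ ℂ} = ℂ ∖ {0}. Adding -5 shifts the range to ℂ ∖ {-5}. f omits exactly -5.

Omitted value: -5.


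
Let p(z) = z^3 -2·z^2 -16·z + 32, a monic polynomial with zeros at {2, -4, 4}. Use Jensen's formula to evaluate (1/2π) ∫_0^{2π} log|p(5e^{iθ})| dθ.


Zeros: -4, 2, 4; r = 5.
Inside |z| < r: -4, 2, 4. Outside (|z| ≥ r): ∅.
p(0) = 32, so log|p(0)| = log(32) = 3.4657.
Apply Jensen: I(r) = log|p(0)| + Σ_k log(r/|z_k|), summed over zeros inside |z| < r.
  log(r/|z_k|) for z_k = 2: log(5/2) = 0.9163
  log(r/|z_k|) for z_k = -4: log(5/4) = 0.2231
  log(r/|z_k|) for z_k = 4: log(5/4) = 0.2231
Sum over inside zeros: 1.3626.
I(r) = log|p(0)| + (inside sum) = 3.4657 + 1.3626 = 4.8283.
Closed form (all zeros inside, monic): I(r) = n·log(r) = 3·log(5) = 4.8283. ✓

I(r) ≈ 4.8283.


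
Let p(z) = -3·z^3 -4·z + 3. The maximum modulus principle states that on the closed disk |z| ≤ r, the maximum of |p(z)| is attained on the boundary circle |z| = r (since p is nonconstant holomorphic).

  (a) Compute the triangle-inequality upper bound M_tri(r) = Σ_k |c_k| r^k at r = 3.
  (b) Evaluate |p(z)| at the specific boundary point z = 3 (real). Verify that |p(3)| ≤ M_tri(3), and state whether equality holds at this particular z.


Coefficients: c_0 = 3, c_1 = -4, c_2 = 0, c_3 = -3. Radius r = 3.
Part (a). Triangle bound: M_tri(r) = Σ_k |c_k| r^k
  = |3|·3^0 + |-4|·3^1 + |0|·3^2 + |-3|·3^3
  = 3 + 12 + 0 + 81 = 96.
This bounds M(r) := max_{|z|=r} |p(z)| from above; equality holds iff all terms c_k z^k can be made to align in phase at a single z on |z|=r.
Part (b). At z = 3 (real, on the circle |z| = r):
  p(3) = (3)·3^0 + (-4)·3^1 + (0)·3^2 + (-3)·3^3 = -90.
  |p(3)| = 90.
Check: |p(3)| = 90 ≤ 96 = M_tri(3). ✓ Equality does not hold at z = 3 (the coefficients have mixed signs, so the terms do not all align in phase there).

M_tri(3) = 96; |p(3)| = 90; equality at z=3: no.


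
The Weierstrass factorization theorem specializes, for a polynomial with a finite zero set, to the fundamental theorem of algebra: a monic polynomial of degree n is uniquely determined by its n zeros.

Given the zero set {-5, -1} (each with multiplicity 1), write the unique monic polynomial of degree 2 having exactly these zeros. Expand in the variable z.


The polynomial is p(z) = ∏_{α ∈ S} (z − α), where S = {-5, -1}.
Expanding the product yields: p(z) = z^2 + 6·z + 5.
The resulting polynomial has degree 2 and real coefficients as required.

p(z) = z^2 + 6·z + 5.


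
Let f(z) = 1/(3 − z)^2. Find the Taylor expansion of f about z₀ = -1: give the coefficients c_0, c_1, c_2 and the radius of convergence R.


Let w = z − z₀, so z = z₀ + w.
Then 3 − z = 3 − (z₀ + w) = (3 − z₀) − w = 4 − w.
f(z) = 1/(4 − w)^2 = (1/(4)^2) · (1 − w/(4))^{−2}.
By the binomial series (1−u)^{−2} = Σ_{n≥0} C(n+1, 1) u^n for |u|<1, with u = w/(4):
  c_n = C(n+1, 1) / (4)^(n+2).
  c_0 = 1/(4)^2 = 1/16.
  c_1 = 2/(4)^3 = 1/32.
  c_2 = 3/(4)^4 = 3/256.
The series is valid for |w/d| < 1, i.e. |z − z₀| < |d|.
Radius of convergence: R = |3 − z₀| = |4| = 4 (distance from z₀ to the singularity z = 3).

c_0 = 1/16, c_1 = 1/32, c_2 = 3/256; R = 4.


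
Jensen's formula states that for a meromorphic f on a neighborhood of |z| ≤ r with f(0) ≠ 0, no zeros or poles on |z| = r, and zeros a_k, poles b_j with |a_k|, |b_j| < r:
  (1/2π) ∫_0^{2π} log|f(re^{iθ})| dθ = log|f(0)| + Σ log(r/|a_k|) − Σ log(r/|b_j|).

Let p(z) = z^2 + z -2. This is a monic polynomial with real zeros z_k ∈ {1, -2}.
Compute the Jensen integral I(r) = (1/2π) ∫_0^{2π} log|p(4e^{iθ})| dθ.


Zeros: -2, 1; r = 4.
Inside |z| < r: -2, 1. Outside (|z| ≥ r): ∅.
p(0) = -2, so log|p(0)| = log(2) = 0.6931.
Apply Jensen: I(r) = log|p(0)| + Σ_k log(r/|z_k|), summed over zeros inside |z| < r.
  log(r/|z_k|) for z_k = 1: log(4/1) = 1.3863
  log(r/|z_k|) for z_k = -2: log(4/2) = 0.6931
Sum over inside zeros: 2.0794.
I(r) = log|p(0)| + (inside sum) = 0.6931 + 2.0794 = 2.7726.
Closed form (all zeros inside, monic): I(r) = n·log(r) = 2·log(4) = 2.7726. ✓

I(r) ≈ 2.7726.


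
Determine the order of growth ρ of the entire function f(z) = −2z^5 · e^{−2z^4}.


M(r) = max_{|z|=r} |-2|·|z|^5·|e^{−2z^4}| = 2·r^5 · e^{2r^4} (the factors attain their maxima compatibly on |z|=r). Then log M(r) = log 2 + 5·log r + 2r^4, dominated by the last term, so log log M(r) ~ 4·log r. The polynomial factor -2z^5 contributes only a log r term and does not affect the order. ρ = 4.
Therefore ρ = 4.

Order ρ = 4.


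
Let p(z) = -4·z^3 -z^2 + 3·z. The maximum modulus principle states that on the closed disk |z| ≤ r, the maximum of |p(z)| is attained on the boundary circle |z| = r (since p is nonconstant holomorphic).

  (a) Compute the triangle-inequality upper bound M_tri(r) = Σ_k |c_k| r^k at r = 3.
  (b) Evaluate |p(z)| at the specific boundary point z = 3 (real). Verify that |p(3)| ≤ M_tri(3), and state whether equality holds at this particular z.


Coefficients: c_0 = 0, c_1 = 3, c_2 = -1, c_3 = -4. Radius r = 3.
Part (a). Triangle bound: M_tri(r) = Σ_k |c_k| r^k
  = |0|·3^0 + |3|·3^1 + |-1|·3^2 + |-4|·3^3
  = 0 + 9 + 9 + 108 = 126.
This bounds M(r) := max_{|z|=r} |p(z)| from above; equality holds iff all terms c_k z^k can be made to align in phase at a single z on |z|=r.
Part (b). At z = 3 (real, on the circle |z| = r):
  p(3) = (0)·3^0 + (3)·3^1 + (-1)·3^2 + (-4)·3^3 = -108.
  |p(3)| = 108.
Check: |p(3)| = 108 ≤ 126 = M_tri(3). ✓ Equality does not hold at z = 3 (the coefficients have mixed signs, so the terms do not all align in phase there).

M_tri(3) = 126; |p(3)| = 108; equality at z=3: no.


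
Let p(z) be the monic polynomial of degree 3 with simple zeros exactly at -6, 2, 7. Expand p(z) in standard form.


The polynomial is p(z) = ∏_{α ∈ S} (z − α), where S = {-6, 2, 7}.
Expanding the product yields: p(z) = z^3 -3·z^2 -40·z + 84.
The resulting polynomial has degree 3 and real coefficients as required.

p(z) = z^3 -3·z^2 -40·z + 84.


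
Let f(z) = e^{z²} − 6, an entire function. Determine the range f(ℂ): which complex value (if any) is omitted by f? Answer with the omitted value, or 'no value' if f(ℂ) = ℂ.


Little Picard bounds the complement of f(ℂ) to at most one point.
The exponent g(z) = z² is a nonconstant polynomial, hence surjective onto ℂ. So e^{g(z)} takes every value in {e^w : w ∈ ℂ} = ℂ ∖ {0}. Adding -6 shifts the range to ℂ ∖ {-6}. f omits exactly -6.

Omitted value: -6.


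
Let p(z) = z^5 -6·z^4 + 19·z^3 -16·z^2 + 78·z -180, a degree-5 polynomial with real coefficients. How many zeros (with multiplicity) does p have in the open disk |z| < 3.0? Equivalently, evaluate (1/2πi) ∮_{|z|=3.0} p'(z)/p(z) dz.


The zeros of p are: (3 + 3i), (3 - 3i), 2, (-1 + 2i), (-1 - 2i).
Their magnitudes are: 4.243, 4.243, 2, 2.236, 2.236.
Zeros with |z| < R = 3.0: 2, (-1 + 2i), (-1 - 2i).
Count = 3.
By the argument principle, (1/2πi) ∮_{|z|=R} p'(z)/p(z) dz equals exactly this count.

Number of zeros inside |z| < 3.0: 3.


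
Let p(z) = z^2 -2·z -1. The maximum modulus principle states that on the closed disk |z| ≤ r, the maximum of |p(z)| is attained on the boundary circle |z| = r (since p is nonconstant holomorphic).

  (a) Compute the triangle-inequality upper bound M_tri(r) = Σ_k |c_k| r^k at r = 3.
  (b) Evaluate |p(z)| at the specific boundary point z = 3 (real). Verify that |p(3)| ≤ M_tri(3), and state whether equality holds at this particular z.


Coefficients: c_0 = -1, c_1 = -2, c_2 = 1. Radius r = 3.
Part (a). Triangle bound: M_tri(r) = Σ_k |c_k| r^k
  = |-1|·3^0 + |-2|·3^1 + |1|·3^2
  = 1 + 6 + 9 = 16.
This bounds M(r) := max_{|z|=r} |p(z)| from above; equality holds iff all terms c_k z^k can be made to align in phase at a single z on |z|=r.
Part (b). At z = 3 (real, on the circle |z| = r):
  p(3) = (-1)·3^0 + (-2)·3^1 + (1)·3^2 = 2.
  |p(3)| = 2.
Check: |p(3)| = 2 ≤ 16 = M_tri(3). ✓ Equality does not hold at z = 3 (the coefficients have mixed signs, so the terms do not all align in phase there).

M_tri(3) = 16; |p(3)| = 2; equality at z=3: no.


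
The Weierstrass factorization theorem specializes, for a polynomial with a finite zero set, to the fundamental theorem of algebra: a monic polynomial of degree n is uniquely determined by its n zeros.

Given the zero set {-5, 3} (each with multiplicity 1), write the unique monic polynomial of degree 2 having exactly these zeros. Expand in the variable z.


The polynomial is p(z) = ∏_{α ∈ S} (z − α), where S = {-5, 3}.
Expanding the product yields: p(z) = z^2 + 2·z -15.
The resulting polynomial has degree 2 and real coefficients as required.

p(z) = z^2 + 2·z -15.


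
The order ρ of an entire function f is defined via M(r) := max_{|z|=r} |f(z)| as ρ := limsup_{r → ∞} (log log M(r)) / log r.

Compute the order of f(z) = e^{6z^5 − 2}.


|e^{6z^5 − 2}| = e^{Re(6·z^5) + -2} ≤ e^{6|z|^5 + -2} = e^{6r^5 + -2} on |z| = r, so ρ ≤ 5. Choosing z on |z|=r so that 6·z^5 is real positive (always possible by picking arg z appropriately) gives |f(z)| = e^{6r^5 + -2}, matching the bound. The additive constant -2 does not affect log log M(r) ~ 5·log r. Hence ρ = 5.
Therefore ρ = 5.

Order ρ = 5.


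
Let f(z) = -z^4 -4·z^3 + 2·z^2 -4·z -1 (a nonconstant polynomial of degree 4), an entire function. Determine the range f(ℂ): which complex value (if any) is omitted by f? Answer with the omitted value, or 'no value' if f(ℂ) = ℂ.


Little Picard bounds the complement of f(ℂ) to at most one point.
For every w ∈ ℂ, the equation p(z) − w = 0 is a nonconstant polynomial in z and hence has at least one root by the fundamental theorem of algebra. So p is surjective onto ℂ, omitting no value.

Omitted value: no value.


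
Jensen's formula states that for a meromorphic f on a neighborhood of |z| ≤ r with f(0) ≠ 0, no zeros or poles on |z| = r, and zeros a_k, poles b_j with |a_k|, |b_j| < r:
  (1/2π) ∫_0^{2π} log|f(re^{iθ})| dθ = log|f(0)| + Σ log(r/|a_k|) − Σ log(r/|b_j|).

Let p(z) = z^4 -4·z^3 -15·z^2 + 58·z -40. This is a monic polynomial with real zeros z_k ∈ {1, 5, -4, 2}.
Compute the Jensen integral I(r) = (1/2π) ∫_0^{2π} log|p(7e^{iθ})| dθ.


Zeros: -4, 1, 2, 5; r = 7.
Inside |z| < r: -4, 1, 2, 5. Outside (|z| ≥ r): ∅.
p(0) = -40, so log|p(0)| = log(40) = 3.6889.
Apply Jensen: I(r) = log|p(0)| + Σ_k log(r/|z_k|), summed over zeros inside |z| < r.
  log(r/|z_k|) for z_k = 1: log(7/1) = 1.9459
  log(r/|z_k|) for z_k = 5: log(7/5) = 0.3365
  log(r/|z_k|) for z_k = -4: log(7/4) = 0.5596
  log(r/|z_k|) for z_k = 2: log(7/2) = 1.2528
Sum over inside zeros: 4.0948.
I(r) = log|p(0)| + (inside sum) = 3.6889 + 4.0948 = 7.7836.
Closed form (all zeros inside, monic): I(r) = n·log(r) = 4·log(7) = 7.7836. ✓

I(r) ≈ 7.7836.


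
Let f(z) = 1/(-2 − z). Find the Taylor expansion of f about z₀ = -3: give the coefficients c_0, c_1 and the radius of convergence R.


Let w = z − z₀, so z = z₀ + w.
Then -2 − z = -2 − (z₀ + w) = (-2 − z₀) − w = 1 − w.
f(z) = 1/(1 − w) = (1/(1)) · 1/(1 − w/(1)) = Σ_{n≥0} w^n / (1)^(n+1).
So c_n = 1/(1)^(n+1):
  c_0 = 1/(1)^1 = 1.
  c_1 = 1/(1)^2 = 1.
The series is valid for |w/d| < 1, i.e. |z − z₀| < |d|.
Radius of convergence: R = |-2 − z₀| = |1| = 1 (distance from z₀ to the singularity z = -2).

c_0 = 1, c_1 = 1; R = 1.


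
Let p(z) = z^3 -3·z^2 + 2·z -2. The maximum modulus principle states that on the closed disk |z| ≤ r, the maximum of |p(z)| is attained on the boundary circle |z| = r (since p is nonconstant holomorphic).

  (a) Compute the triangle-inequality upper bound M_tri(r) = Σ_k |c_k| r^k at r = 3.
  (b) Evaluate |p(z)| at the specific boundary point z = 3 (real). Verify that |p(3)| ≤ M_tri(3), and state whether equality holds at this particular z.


Coefficients: c_0 = -2, c_1 = 2, c_2 = -3, c_3 = 1. Radius r = 3.
Part (a). Triangle bound: M_tri(r) = Σ_k |c_k| r^k
  = |-2|·3^0 + |2|·3^1 + |-3|·3^2 + |1|·3^3
  = 2 + 6 + 27 + 27 = 62.
This bounds M(r) := max_{|z|=r} |p(z)| from above; equality holds iff all terms c_k z^k can be made to align in phase at a single z on |z|=r.
Part (b). At z = 3 (real, on the circle |z| = r):
  p(3) = (-2)·3^0 + (2)·3^1 + (-3)·3^2 + (1)·3^3 = 4.
  |p(3)| = 4.
Check: |p(3)| = 4 ≤ 62 = M_tri(3). ✓ Equality does not hold at z = 3 (the coefficients have mixed signs, so the terms do not all align in phase there).

M_tri(3) = 62; |p(3)| = 4; equality at z=3: no.


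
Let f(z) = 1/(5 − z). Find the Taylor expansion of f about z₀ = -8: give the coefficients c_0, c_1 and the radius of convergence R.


Let w = z − z₀, so z = z₀ + w.
Then 5 − z = 5 − (z₀ + w) = (5 − z₀) − w = 13 − w.
f(z) = 1/(13 − w) = (1/(13)) · 1/(1 − w/(13)) = Σ_{n≥0} w^n / (13)^(n+1).
So c_n = 1/(13)^(n+1):
  c_0 = 1/(13)^1 = 1/13.
  c_1 = 1/(13)^2 = 1/169.
The series is valid for |w/d| < 1, i.e. |z − z₀| < |d|.
Radius of convergence: R = |5 − z₀| = |13| = 13 (distance from z₀ to the singularity z = 5).

c_0 = 1/13, c_1 = 1/169; R = 13.


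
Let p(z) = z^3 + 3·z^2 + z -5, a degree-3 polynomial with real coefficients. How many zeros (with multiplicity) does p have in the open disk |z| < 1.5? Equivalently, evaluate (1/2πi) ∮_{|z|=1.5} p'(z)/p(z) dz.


The zeros of p are: (-2 + 1i), (-2 - 1i), 1.
Their magnitudes are: 2.236, 2.236, 1.
Zeros with |z| < R = 1.5: 1.
Count = 1.
By the argument principle, (1/2πi) ∮_{|z|=R} p'(z)/p(z) dz equals exactly this count.

Number of zeros inside |z| < 1.5: 1.


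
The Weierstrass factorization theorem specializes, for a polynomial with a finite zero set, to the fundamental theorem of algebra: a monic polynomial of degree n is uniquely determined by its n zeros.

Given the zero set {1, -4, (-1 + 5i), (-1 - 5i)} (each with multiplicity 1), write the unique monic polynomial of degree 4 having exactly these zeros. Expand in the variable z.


The polynomial is p(z) = ∏_{α ∈ S} (z − α), where S = {1, -4, (-1 + 5i), (-1 - 5i)}.
Expanding the product yields: p(z) = z^4 + 5·z^3 + 28·z^2 + 70·z -104.
Note conjugate pairs combine to real quadratics: (z − (-1+5i))(z − (-1−5i)) = z² + 2z + 26.
The resulting polynomial has degree 4 and real coefficients as required.

p(z) = z^4 + 5·z^3 + 28·z^2 + 70·z -104.


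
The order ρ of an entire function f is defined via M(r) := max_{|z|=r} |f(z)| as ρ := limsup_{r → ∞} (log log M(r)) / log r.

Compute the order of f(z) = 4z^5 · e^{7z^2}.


M(r) = max_{|z|=r} |4|·|z|^5·|e^{7z^2}| = 4·r^5 · e^{7r^2} (the factors attain their maxima compatibly on |z|=r). Then log M(r) = log 4 + 5·log r + 7r^2, dominated by the last term, so log log M(r) ~ 2·log r. The polynomial factor 4z^5 contributes only a log r term and does not affect the order. ρ = 2.
Therefore ρ = 2.

Order ρ = 2.


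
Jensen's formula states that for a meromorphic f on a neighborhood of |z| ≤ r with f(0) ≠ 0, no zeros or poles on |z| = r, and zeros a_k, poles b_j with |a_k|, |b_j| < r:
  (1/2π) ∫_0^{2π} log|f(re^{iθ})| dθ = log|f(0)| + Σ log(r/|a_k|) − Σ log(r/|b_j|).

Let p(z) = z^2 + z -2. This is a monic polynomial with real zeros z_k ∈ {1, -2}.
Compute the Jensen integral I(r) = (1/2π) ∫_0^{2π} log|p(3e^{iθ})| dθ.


Zeros: -2, 1; r = 3.
Inside |z| < r: -2, 1. Outside (|z| ≥ r): ∅.
p(0) = -2, so log|p(0)| = log(2) = 0.6931.
Apply Jensen: I(r) = log|p(0)| + Σ_k log(r/|z_k|), summed over zeros inside |z| < r.
  log(r/|z_k|) for z_k = 1: log(3/1) = 1.0986
  log(r/|z_k|) for z_k = -2: log(3/2) = 0.4055
Sum over inside zeros: 1.5041.
I(r) = log|p(0)| + (inside sum) = 0.6931 + 1.5041 = 2.1972.
Closed form (all zeros inside, monic): I(r) = n·log(r) = 2·log(3) = 2.1972. ✓

I(r) ≈ 2.1972.


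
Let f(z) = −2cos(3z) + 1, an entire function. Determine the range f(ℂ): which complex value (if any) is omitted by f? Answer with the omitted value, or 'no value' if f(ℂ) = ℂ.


Little Picard bounds the complement of f(ℂ) to at most one point.
cos is entire and surjective onto ℂ: for every w ∈ ℂ, cos(ζ) = w has a solution ζ ∈ ℂ (e.g., via the complex inverse arccos). With ζ = 3z this gives z = ζ/(3). Then -2·cos(3z) takes every value in -2·ℂ = ℂ, and adding 1 is a bijection of ℂ. So f is surjective and omits no value. (Note: only on the real line is cos bounded by [−1, 1].)

Omitted value: no value.


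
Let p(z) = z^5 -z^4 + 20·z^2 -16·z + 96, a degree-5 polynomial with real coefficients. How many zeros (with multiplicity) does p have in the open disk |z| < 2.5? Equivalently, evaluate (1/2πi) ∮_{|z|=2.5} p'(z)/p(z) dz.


The zeros of p are: (2 + 2i), (2 - 2i), (0 + 2i), (0 - 2i), -3.
Their magnitudes are: 2.828, 2.828, 2, 2, 3.
Zeros with |z| < R = 2.5: (0 + 2i), (0 - 2i).
Count = 2.
By the argument principle, (1/2πi) ∮_{|z|=R} p'(z)/p(z) dz equals exactly this count.

Number of zeros inside |z| < 2.5: 2.


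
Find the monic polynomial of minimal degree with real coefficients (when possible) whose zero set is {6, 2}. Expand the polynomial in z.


The polynomial is p(z) = ∏_{α ∈ S} (z − α), where S = {6, 2}.
Expanding the product yields: p(z) = z^2 -8·z + 12.
The resulting polynomial has degree 2 and real coefficients as required.

p(z) = z^2 -8·z + 12.


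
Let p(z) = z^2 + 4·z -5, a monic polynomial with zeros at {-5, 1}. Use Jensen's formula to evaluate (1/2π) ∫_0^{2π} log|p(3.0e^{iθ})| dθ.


Zeros: -5, 1; r = 3.0.
Inside |z| < r: 1. Outside (|z| ≥ r): -5.
p(0) = -5, so log|p(0)| = log(5) = 1.6094.
Apply Jensen: I(r) = log|p(0)| + Σ_k log(r/|z_k|), summed over zeros inside |z| < r.
  log(r/|z_k|) for z_k = 1: log(3.0/1) = 1.0986
  Outside zeros (-5) contribute nothing to the Jensen sum.
Sum over inside zeros: 1.0986.
I(r) = log|p(0)| + (inside sum) = 1.6094 + 1.0986 = 2.7081.
Note: since some zeros are outside |z| ≤ r, the simplified n·log(r) form does NOT apply — only the inside zeros contribute.

I(r) ≈ 2.7081.


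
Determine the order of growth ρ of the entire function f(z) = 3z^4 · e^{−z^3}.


M(r) = max_{|z|=r} |3|·|z|^4·|e^{−z^3}| = 3·r^4 · e^{1r^3} (the factors attain their maxima compatibly on |z|=r). Then log M(r) = log 3 + 4·log r + 1r^3, dominated by the last term, so log log M(r) ~ 3·log r. The polynomial factor 3z^4 contributes only a log r term and does not affect the order. ρ = 3.
Therefore ρ = 3.

Order ρ = 3.


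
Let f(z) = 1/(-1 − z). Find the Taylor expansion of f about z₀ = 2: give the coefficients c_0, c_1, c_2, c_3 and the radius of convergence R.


Let w = z − z₀, so z = z₀ + w.
Then -1 − z = -1 − (z₀ + w) = (-1 − z₀) − w = -3 − w.
f(z) = 1/(-3 − w) = (1/(-3)) · 1/(1 − w/(-3)) = Σ_{n≥0} w^n / (-3)^(n+1).
So c_n = 1/(-3)^(n+1):
  c_0 = 1/(-3)^1 = -1/3.
  c_1 = 1/(-3)^2 = 1/9.
  c_2 = 1/(-3)^3 = -1/27.
  c_3 = 1/(-3)^4 = 1/81.
The series is valid for |w/d| < 1, i.e. |z − z₀| < |d|.
Radius of convergence: R = |-1 − z₀| = |-3| = 3 (distance from z₀ to the singularity z = -1).

c_0 = -1/3, c_1 = 1/9, c_2 = -1/27, c_3 = 1/81; R = 3.


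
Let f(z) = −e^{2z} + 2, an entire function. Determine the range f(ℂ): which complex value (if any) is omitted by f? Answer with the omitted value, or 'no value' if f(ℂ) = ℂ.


Little Picard bounds the complement of f(ℂ) to at most one point.
e^{2z} is never zero on ℂ, so -1·e^{2z} takes every value in ℂ ∖ {0}. Adding 2 shifts the range to ℂ ∖ {2}. Thus f omits exactly the value 2.

Omitted value: 2.


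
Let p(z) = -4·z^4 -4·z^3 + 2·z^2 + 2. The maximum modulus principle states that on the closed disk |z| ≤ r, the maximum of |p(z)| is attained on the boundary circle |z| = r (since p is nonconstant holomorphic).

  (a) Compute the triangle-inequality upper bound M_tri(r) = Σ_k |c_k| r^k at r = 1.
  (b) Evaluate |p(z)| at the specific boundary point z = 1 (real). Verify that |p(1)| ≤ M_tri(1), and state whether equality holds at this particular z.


Coefficients: c_0 = 2, c_1 = 0, c_2 = 2, c_3 = -4, c_4 = -4. Radius r = 1.
Part (a). Triangle bound: M_tri(r) = Σ_k |c_k| r^k
  = |2|·1^0 + |0|·1^1 + |2|·1^2 + |-4|·1^3 + |-4|·1^4
  = 2 + 0 + 2 + 4 + 4 = 12.
This bounds M(r) := max_{|z|=r} |p(z)| from above; equality holds iff all terms c_k z^k can be made to align in phase at a single z on |z|=r.
Part (b). At z = 1 (real, on the circle |z| = r):
  p(1) = (2)·1^0 + (0)·1^1 + (2)·1^2 + (-4)·1^3 + (-4)·1^4 = -4.
  |p(1)| = 4.
Check: |p(1)| = 4 ≤ 12 = M_tri(1). ✓ Equality does not hold at z = 1 (the coefficients have mixed signs, so the terms do not all align in phase there).

M_tri(1) = 12; |p(1)| = 4; equality at z=1: no.


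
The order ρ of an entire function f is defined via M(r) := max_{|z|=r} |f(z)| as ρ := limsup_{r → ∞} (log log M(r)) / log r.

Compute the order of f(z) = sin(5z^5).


Write sin(w) = (e^{iw} ± e^{−iw})/(2 or 2i), so |sin(w)| ≤ e^{|w|}. With w = 5z^5, |w| ≤ 5r^5 + 0 on |z|=r, giving M(r) ≤ e^{5r^5 + 0} and ρ ≤ 5. For the lower bound, choose z on |z|=r with 5z^5 purely imaginary of modulus 5r^5; then |sin(5z^5)| grows like e^{5r^5}/2, so ρ ≥ 5. Hence ρ = 5.
Therefore ρ = 5.

Order ρ = 5.


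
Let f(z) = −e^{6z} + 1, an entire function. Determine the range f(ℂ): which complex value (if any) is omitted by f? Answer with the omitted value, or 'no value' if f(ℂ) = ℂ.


Little Picard bounds the complement of f(ℂ) to at most one point.
e^{6z} is never zero on ℂ, so -1·e^{6z} takes every value in ℂ ∖ {0}. Adding 1 shifts the range to ℂ ∖ {1}. Thus f omits exactly the value 1.

Omitted value: 1.


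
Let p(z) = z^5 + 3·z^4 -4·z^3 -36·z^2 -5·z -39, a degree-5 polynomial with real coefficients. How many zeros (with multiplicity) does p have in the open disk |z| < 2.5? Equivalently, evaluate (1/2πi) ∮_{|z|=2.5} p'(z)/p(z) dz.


The zeros of p are: 3, (0 + 1i), (0 - 1i), (-3 + 2i), (-3 - 2i).
Their magnitudes are: 3, 1, 1, 3.606, 3.606.
Zeros with |z| < R = 2.5: (0 + 1i), (0 - 1i).
Count = 2.
By the argument principle, (1/2πi) ∮_{|z|=R} p'(z)/p(z) dz equals exactly this count.

Number of zeros inside |z| < 2.5: 2.


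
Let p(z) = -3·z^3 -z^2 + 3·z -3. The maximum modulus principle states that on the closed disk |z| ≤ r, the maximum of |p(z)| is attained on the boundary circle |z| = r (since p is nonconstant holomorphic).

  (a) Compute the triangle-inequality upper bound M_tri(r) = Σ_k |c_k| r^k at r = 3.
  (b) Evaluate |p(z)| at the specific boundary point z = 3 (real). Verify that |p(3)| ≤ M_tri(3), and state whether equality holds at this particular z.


Coefficients: c_0 = -3, c_1 = 3, c_2 = -1, c_3 = -3. Radius r = 3.
Part (a). Triangle bound: M_tri(r) = Σ_k |c_k| r^k
  = |-3|·3^0 + |3|·3^1 + |-1|·3^2 + |-3|·3^3
  = 3 + 9 + 9 + 81 = 102.
This bounds M(r) := max_{|z|=r} |p(z)| from above; equality holds iff all terms c_k z^k can be made to align in phase at a single z on |z|=r.
Part (b). At z = 3 (real, on the circle |z| = r):
  p(3) = (-3)·3^0 + (3)·3^1 + (-1)·3^2 + (-3)·3^3 = -84.
  |p(3)| = 84.
Check: |p(3)| = 84 ≤ 102 = M_tri(3). ✓ Equality does not hold at z = 3 (the coefficients have mixed signs, so the terms do not all align in phase there).

M_tri(3) = 102; |p(3)| = 84; equality at z=3: no.


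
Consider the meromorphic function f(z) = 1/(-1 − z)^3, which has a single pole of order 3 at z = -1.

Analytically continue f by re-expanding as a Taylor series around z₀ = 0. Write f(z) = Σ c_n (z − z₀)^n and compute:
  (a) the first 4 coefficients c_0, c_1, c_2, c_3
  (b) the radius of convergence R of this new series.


Let w = z − z₀, so z = z₀ + w.
Then -1 − z = -1 − (z₀ + w) = (-1 − z₀) − w = -1 − w.
f(z) = 1/(-1 − w)^3 = (1/(-1)^3) · (1 − w/(-1))^{−3}.
By the binomial series (1−u)^{−3} = Σ_{n≥0} C(n+2, 2) u^n for |u|<1, with u = w/(-1):
  c_n = C(n+2, 2) / (-1)^(n+3).
  c_0 = 1/(-1)^3 = -1.
  c_1 = 3/(-1)^4 = 3.
  c_2 = 6/(-1)^5 = -6.
  c_3 = 10/(-1)^6 = 10.
The series is valid for |w/d| < 1, i.e. |z − z₀| < |d|.
Radius of convergence: R = |-1 − z₀| = |-1| = 1 (distance from z₀ to the singularity z = -1).

c_0 = -1, c_1 = 3, c_2 = -6, c_3 = 10; R = 1.


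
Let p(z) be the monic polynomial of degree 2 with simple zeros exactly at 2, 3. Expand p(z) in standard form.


The polynomial is p(z) = ∏_{α ∈ S} (z − α), where S = {2, 3}.
Expanding the product yields: p(z) = z^2 -5·z + 6.
The resulting polynomial has degree 2 and real coefficients as required.

p(z) = z^2 -5·z + 6.


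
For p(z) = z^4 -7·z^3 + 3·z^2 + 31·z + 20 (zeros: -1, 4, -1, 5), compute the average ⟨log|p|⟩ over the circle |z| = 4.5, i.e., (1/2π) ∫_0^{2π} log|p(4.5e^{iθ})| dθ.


Zeros: -1, -1, 4, 5; r = 4.5.
Inside |z| < r: -1, -1, 4. Outside (|z| ≥ r): 5.
p(0) = 20, so log|p(0)| = log(20) = 2.9957.
Apply Jensen: I(r) = log|p(0)| + Σ_k log(r/|z_k|), summed over zeros inside |z| < r.
  log(r/|z_k|) for z_k = -1: log(4.5/1) = 1.5041
  log(r/|z_k|) for z_k = 4: log(4.5/4) = 0.1178
  log(r/|z_k|) for z_k = -1: log(4.5/1) = 1.5041
  Outside zeros (5) contribute nothing to the Jensen sum.
Sum over inside zeros: 3.1259.
I(r) = log|p(0)| + (inside sum) = 2.9957 + 3.1259 = 6.1217.
Note: since some zeros are outside |z| ≤ r, the simplified n·log(r) form does NOT apply — only the inside zeros contribute.

I(r) ≈ 6.1217.


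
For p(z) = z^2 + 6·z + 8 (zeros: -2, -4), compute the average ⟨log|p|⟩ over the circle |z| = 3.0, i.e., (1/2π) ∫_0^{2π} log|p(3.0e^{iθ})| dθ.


Zeros: -4, -2; r = 3.0.
Inside |z| < r: -2. Outside (|z| ≥ r): -4.
p(0) = 8, so log|p(0)| = log(8) = 2.0794.
Apply Jensen: I(r) = log|p(0)| + Σ_k log(r/|z_k|), summed over zeros inside |z| < r.
  log(r/|z_k|) for z_k = -2: log(3.0/2) = 0.4055
  Outside zeros (-4) contribute nothing to the Jensen sum.
Sum over inside zeros: 0.4055.
I(r) = log|p(0)| + (inside sum) = 2.0794 + 0.4055 = 2.4849.
Note: since some zeros are outside |z| ≤ r, the simplified n·log(r) form does NOT apply — only the inside zeros contribute.

I(r) ≈ 2.4849.


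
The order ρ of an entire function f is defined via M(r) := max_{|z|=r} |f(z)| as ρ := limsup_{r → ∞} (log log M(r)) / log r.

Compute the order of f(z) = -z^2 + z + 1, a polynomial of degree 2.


|f(z)| ≤ Σ|c_k|·r^k = O(r^2) as r → ∞. Polynomial growth is O(e^{r^ε}) for every ε > 0 (since r^2/e^{r^ε} → 0), so ρ ≤ ε for all ε > 0, i.e. ρ = 0. Every nonconstant polynomial has order 0.
Therefore ρ = 0.

Order ρ = 0.


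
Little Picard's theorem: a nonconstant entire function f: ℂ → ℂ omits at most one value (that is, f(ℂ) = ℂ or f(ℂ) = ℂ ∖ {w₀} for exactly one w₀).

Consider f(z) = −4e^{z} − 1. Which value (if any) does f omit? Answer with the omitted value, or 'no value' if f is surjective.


Little Picard bounds the complement of f(ℂ) to at most one point.
e^{z} is never zero on ℂ, so -4·e^{z} takes every value in ℂ ∖ {0}. Adding -1 shifts the range to ℂ ∖ {-1}. Thus f omits exactly the value -1.

Omitted value: -1.


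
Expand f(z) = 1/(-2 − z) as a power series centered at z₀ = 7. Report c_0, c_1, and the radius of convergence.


Let w = z − z₀, so z = z₀ + w.
Then -2 − z = -2 − (z₀ + w) = (-2 − z₀) − w = -9 − w.
f(z) = 1/(-9 − w) = (1/(-9)) · 1/(1 − w/(-9)) = Σ_{n≥0} w^n / (-9)^(n+1).
So c_n = 1/(-9)^(n+1):
  c_0 = 1/(-9)^1 = -1/9.
  c_1 = 1/(-9)^2 = 1/81.
The series is valid for |w/d| < 1, i.e. |z − z₀| < |d|.
Radius of convergence: R = |-2 − z₀| = |-9| = 9 (distance from z₀ to the singularity z = -2).

c_0 = -1/9, c_1 = 1/81; R = 9.


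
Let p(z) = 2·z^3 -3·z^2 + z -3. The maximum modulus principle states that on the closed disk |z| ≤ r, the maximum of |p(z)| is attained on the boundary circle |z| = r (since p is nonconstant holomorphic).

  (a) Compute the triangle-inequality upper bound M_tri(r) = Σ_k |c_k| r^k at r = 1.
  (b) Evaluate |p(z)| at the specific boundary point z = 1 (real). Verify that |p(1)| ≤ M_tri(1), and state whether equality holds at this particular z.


Coefficients: c_0 = -3, c_1 = 1, c_2 = -3, c_3 = 2. Radius r = 1.
Part (a). Triangle bound: M_tri(r) = Σ_k |c_k| r^k
  = |-3|·1^0 + |1|·1^1 + |-3|·1^2 + |2|·1^3
  = 3 + 1 + 3 + 2 = 9.
This bounds M(r) := max_{|z|=r} |p(z)| from above; equality holds iff all terms c_k z^k can be made to align in phase at a single z on |z|=r.
Part (b). At z = 1 (real, on the circle |z| = r):
  p(1) = (-3)·1^0 + (1)·1^1 + (-3)·1^2 + (2)·1^3 = -3.
  |p(1)| = 3.
Check: |p(1)| = 3 ≤ 9 = M_tri(1). ✓ Equality does not hold at z = 1 (the coefficients have mixed signs, so the terms do not all align in phase there).

M_tri(1) = 9; |p(1)| = 3; equality at z=1: no.


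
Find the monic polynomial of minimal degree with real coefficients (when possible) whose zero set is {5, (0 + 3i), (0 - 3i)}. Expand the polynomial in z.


The polynomial is p(z) = ∏_{α ∈ S} (z − α), where S = {5, (0 + 3i), (0 - 3i)}.
Expanding the product yields: p(z) = z^3 -5·z^2 + 9·z -45.
Note conjugate pairs combine to real quadratics: (z − (0+3i))(z − (0−3i)) = z² + 9.
The resulting polynomial has degree 3 and real coefficients as required.

p(z) = z^3 -5·z^2 + 9·z -45.


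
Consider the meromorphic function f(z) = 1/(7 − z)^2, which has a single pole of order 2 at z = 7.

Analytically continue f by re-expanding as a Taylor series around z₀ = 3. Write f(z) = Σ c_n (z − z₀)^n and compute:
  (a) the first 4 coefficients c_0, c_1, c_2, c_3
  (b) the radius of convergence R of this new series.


Let w = z − z₀, so z = z₀ + w.
Then 7 − z = 7 − (z₀ + w) = (7 − z₀) − w = 4 − w.
f(z) = 1/(4 − w)^2 = (1/(4)^2) · (1 − w/(4))^{−2}.
By the binomial series (1−u)^{−2} = Σ_{n≥0} C(n+1, 1) u^n for |u|<1, with u = w/(4):
  c_n = C(n+1, 1) / (4)^(n+2).
  c_0 = 1/(4)^2 = 1/16.
  c_1 = 2/(4)^3 = 1/32.
  c_2 = 3/(4)^4 = 3/256.
  c_3 = 4/(4)^5 = 1/256.
The series is valid for |w/d| < 1, i.e. |z − z₀| < |d|.
Radius of convergence: R = |7 − z₀| = |4| = 4 (distance from z₀ to the singularity z = 7).

c_0 = 1/16, c_1 = 1/32, c_2 = 3/256, c_3 = 1/256; R = 4.


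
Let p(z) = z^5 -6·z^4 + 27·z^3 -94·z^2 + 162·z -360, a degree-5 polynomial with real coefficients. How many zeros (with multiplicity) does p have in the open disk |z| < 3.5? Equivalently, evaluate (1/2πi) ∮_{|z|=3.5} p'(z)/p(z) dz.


The zeros of p are: 4, (1 + 3i), (1 - 3i), (0 + 3i), (0 - 3i).
Their magnitudes are: 4, 3.162, 3.162, 3, 3.
Zeros with |z| < R = 3.5: (1 + 3i), (1 - 3i), (0 + 3i), (0 - 3i).
Count = 4.
By the argument principle, (1/2πi) ∮_{|z|=R} p'(z)/p(z) dz equals exactly this count.

Number of zeros inside |z| < 3.5: 4.


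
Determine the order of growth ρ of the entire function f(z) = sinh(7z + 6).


sinh(w) is a linear combination of e^{iw} and e^{−iw} (or e^w, e^{−w} in the hyperbolic case), so |sinh(w)| ≤ e^{|w|}. With w = 7z + 6, |w| ≤ 7|z| + 6 = 7r + 6 on |z| = r, giving M(r) ≤ e^{7r + 6}, so ρ ≤ 1. On a suitable ray (z = it for sin/cos; z = t for sinh/cosh, t real → ∞), |sinh(7z + 6)| grows like e^{7|t|}/2, so ρ ≥ 1. Hence ρ = 1.
Therefore ρ = 1.

Order ρ = 1.


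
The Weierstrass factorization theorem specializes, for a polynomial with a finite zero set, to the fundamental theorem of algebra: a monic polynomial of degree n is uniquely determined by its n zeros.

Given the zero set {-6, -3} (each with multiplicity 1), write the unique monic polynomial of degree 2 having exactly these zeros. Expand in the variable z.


The polynomial is p(z) = ∏_{α ∈ S} (z − α), where S = {-6, -3}.
Expanding the product yields: p(z) = z^2 + 9·z + 18.
The resulting polynomial has degree 2 and real coefficients as required.

p(z) = z^2 + 9·z + 18.


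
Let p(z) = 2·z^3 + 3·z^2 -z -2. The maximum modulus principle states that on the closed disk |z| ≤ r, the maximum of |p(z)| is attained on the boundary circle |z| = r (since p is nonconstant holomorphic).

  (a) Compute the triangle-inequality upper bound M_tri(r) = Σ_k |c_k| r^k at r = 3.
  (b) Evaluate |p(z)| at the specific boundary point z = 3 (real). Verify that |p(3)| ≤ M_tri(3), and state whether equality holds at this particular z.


Coefficients: c_0 = -2, c_1 = -1, c_2 = 3, c_3 = 2. Radius r = 3.
Part (a). Triangle bound: M_tri(r) = Σ_k |c_k| r^k
  = |-2|·3^0 + |-1|·3^1 + |3|·3^2 + |2|·3^3
  = 2 + 3 + 27 + 54 = 86.
This bounds M(r) := max_{|z|=r} |p(z)| from above; equality holds iff all terms c_k z^k can be made to align in phase at a single z on |z|=r.
Part (b). At z = 3 (real, on the circle |z| = r):
  p(3) = (-2)·3^0 + (-1)·3^1 + (3)·3^2 + (2)·3^3 = 76.
  |p(3)| = 76.
Check: |p(3)| = 76 ≤ 86 = M_tri(3). ✓ Equality does not hold at z = 3 (the coefficients have mixed signs, so the terms do not all align in phase there).

M_tri(3) = 86; |p(3)| = 76; equality at z=3: no.
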